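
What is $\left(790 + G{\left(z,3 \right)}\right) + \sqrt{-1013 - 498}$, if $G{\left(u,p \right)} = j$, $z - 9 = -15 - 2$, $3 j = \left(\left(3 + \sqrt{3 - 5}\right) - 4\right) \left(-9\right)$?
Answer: $793 + i \sqrt{1511} - 3 i \sqrt{2} \approx 793.0 + 34.629 i$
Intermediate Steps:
$j = 3 - 3 i \sqrt{2}$ ($j = \frac{\left(\left(3 + \sqrt{3 - 5}\right) - 4\right) \left(-9\right)}{3} = \frac{\left(\left(3 + \sqrt{-2}\right) - 4\right) \left(-9\right)}{3} = \frac{\left(\left(3 + i \sqrt{2}\right) - 4\right) \left(-9\right)}{3} = \frac{\left(-1 + i \sqrt{2}\right) \left(-9\right)}{3} = \frac{9 - 9 i \sqrt{2}}{3} = 3 - 3 i \sqrt{2} \approx 3.0 - 4.2426 i$)
$z = -8$ ($z = 9 - 17 = -8$)
$G{\left(u,p \right)} = 3 - 3 i \sqrt{2}$
$\left(790 + G{\left(z,3 \right)}\right) + \sqrt{-1013 - 498} = \left(790 + \left(3 - 3 i \sqrt{2}\right)\right) + \sqrt{-1013 - 498} = \left(793 - 3 i \sqrt{2}\right) + \sqrt{-1511} = \left(793 - 3 i \sqrt{2}\right) + i \sqrt{1511} = 793 + i \sqrt{1511} - 3 i \sqrt{2}$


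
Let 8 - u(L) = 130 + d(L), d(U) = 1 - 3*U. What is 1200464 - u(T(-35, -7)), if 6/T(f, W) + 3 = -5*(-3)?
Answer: 2401171/2 ≈ 1.2006e+6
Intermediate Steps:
T(f, W) = ½ (T(f, W) = 6/(-3 - 5*(-3)) = 6/(-3 + 15) = 6/12 = 6*(1/12) = ½)
u(L) = -123 + 3*L (u(L) = 8 - (130 + (1 - 3*L)) = 8 - (131 - 3*L) = 8 + (-131 + 3*L) = -123 + 3*L)
1200464 - u(T(-35, -7)) = 1200464 - (-123 + 3*(½)) = 1200464 - (-123 + 3/2) = 1200464 - 1*(-243/2) = 1200464 + 243/2 = 2401171/2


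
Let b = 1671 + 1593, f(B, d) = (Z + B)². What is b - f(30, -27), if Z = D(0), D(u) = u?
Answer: 2364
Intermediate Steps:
Z = 0
f(B, d) = B² (f(B, d) = (0 + B)² = B²)
b = 3264
b - f(30, -27) = 3264 - 1*30² = 3264 - 1*900 = 3264 - 900 = 2364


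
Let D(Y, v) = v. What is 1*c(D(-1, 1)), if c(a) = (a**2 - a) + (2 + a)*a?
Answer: 3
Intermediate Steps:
c(a) = a**2 - a + a*(2 + a) (c(a) = (a**2 - a) + a*(2 + a) = a**2 - a + a*(2 + a))
1*c(D(-1, 1)) = 1*(1*(1 + 2*1)) = 1*(1*(1 + 2)) = 1*(1*3) = 1*3 = 3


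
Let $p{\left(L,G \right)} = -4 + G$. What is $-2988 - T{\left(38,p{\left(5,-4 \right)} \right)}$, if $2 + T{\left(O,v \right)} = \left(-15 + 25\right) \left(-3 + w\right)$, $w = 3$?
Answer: $-2986$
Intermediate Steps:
$T{\left(O,v \right)} = -2$ ($T{\left(O,v \right)} = -2 + \left(-15 + 25\right) \left(-3 + 3\right) = -2 + 10 \cdot 0 = -2 + 0 = -2$)
$-2988 - T{\left(38,p{\left(5,-4 \right)} \right)} = -2988 - -2 = -2988 + 2 = -2986$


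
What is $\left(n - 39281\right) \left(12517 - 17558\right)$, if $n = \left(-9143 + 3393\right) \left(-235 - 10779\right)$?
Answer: $-319051034979$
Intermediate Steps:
$n = 63330500$ ($n = \left(-5750\right) \left(-11014\right) = 63330500$)
$\left(n - 39281\right) \left(12517 - 17558\right) = \left(63330500 - 39281\right) \left(12517 - 17558\right) = 63291219 \left(-5041\right) = -319051034979$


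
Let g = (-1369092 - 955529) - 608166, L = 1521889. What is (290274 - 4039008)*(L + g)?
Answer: 5289081303132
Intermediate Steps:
g = -2932787 (g = -2324621 - 608166 = -2932787)
(290274 - 4039008)*(L + g) = (290274 - 4039008)*(1521889 - 2932787) = -3748734*(-1410898) = 5289081303132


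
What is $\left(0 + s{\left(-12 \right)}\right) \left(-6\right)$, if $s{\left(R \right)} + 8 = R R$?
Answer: $-816$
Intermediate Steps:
$s{\left(R \right)} = -8 + R^{2}$ ($s{\left(R \right)} = -8 + R R = -8 + R^{2}$)
$\left(0 + s{\left(-12 \right)}\right) \left(-6\right) = \left(0 - \left(8 - \left(-12\right)^{2}\right)\right) \left(-6\right) = \left(0 + \left(-8 + 144\right)\right) \left(-6\right) = \left(0 + 136\right) \left(-6\right) = 136 \left(-6\right) = -816$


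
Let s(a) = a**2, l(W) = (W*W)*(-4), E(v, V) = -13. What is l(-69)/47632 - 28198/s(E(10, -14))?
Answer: -25891261/154804 ≈ -167.25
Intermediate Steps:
l(W) = -4*W**2 (l(W) = W**2*(-4) = -4*W**2)
l(-69)/47632 - 28198/s(E(10, -14)) = -4*(-69)**2/47632 - 28198/((-13)**2) = -4*4761*(1/47632) - 28198/169 = -19044*1/47632 - 28198*1/169 = -4761/11908 - 28198/169 = -25891261/154804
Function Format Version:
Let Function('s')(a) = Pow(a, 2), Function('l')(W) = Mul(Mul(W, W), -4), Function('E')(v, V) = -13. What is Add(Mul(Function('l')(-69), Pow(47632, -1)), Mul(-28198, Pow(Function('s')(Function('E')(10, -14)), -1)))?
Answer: Rational(-25891261, 154804) ≈ -167.25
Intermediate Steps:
Function('l')(W) = Mul(-4, Pow(W, 2)) (Function('l')(W) = Mul(Pow(W, 2), -4) = Mul(-4, Pow(W, 2)))
Add(Mul(Function('l')(-69), Pow(47632, -1)), Mul(-28198, Pow(Function('s')(Function('E')(10, -14)), -1))) = Add(Mul(Mul(-4, Pow(-69, 2)), Pow(47632, -1)), Mul(-28198, Pow(Pow(-13, 2), -1))) = Add(Mul(Mul(-4, 4761), Rational(1, 47632)), Mul(-28198, Pow(169, -1))) = Add(Mul(-19044, Rational(1, 47632)), Mul(-28198, Rational(1, 169))) = Add(Rational(-4761, 11908), Rational(-28198, 169)) = Rational(-25891261, 154804)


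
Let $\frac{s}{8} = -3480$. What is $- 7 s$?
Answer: $194880$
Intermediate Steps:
$s = -27840$ ($s = 8 \left(-3480\right) = -27840$)
$- 7 s = \left(-7\right) \left(-27840\right) = 194880$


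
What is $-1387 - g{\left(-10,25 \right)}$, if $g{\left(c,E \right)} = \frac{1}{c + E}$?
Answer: $- \frac{20806}{15} \approx -1387.1$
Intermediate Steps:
$g{\left(c,E \right)} = \frac{1}{E + c}$
$-1387 - g{\left(-10,25 \right)} = -1387 - \frac{1}{25 - 10} = -1387 - \frac{1}{15} = - \frac{20806}{15}$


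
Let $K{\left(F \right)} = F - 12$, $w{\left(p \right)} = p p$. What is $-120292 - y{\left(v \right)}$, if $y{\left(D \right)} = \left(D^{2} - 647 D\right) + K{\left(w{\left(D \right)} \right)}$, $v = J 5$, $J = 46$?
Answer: $-77270$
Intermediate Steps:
$w{\left(p \right)} = p^{2}$
$K{\left(F \right)} = -12 + F$
$v = 230$ ($v = 46 \cdot 5 = 230$)
$y{\left(D \right)} = -12 - 647 D + 2 D^{2}$ ($y{\left(D \right)} = \left(D^{2} - 647 D\right) + \left(-12 + D^{2}\right) = -12 - 647 D + 2 D^{2}$)
$-120292 - y{\left(v \right)} = -120292 - \left(-12 - 148810 + 2 \cdot 230^{2}\right) = -120292 - \left(-12 - 148810 + 2 \cdot 52900\right) = -120292 - \left(-12 - 148810 + 105800\right) = -120292 - -43022 = -120292 + 43022 = -77270$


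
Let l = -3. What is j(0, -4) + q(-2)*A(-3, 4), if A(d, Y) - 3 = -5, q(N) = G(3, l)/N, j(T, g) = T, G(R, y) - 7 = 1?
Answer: 8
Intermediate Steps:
G(R, y) = 8 (G(R, y) = 7 + 1 = 8)
q(N) = 8/N
A(d, Y) = -2 (A(d, Y) = 3 - 5 = -2)
j(0, -4) + q(-2)*A(-3, 4) = 0 + (8/(-2))*(-2) = 0 + (8*(-½))*(-2) = 0 - 4*(-2) = 0 + 8 = 8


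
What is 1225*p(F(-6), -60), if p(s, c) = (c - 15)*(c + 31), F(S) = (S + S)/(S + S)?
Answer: 2664375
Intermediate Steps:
F(S) = 1 (F(S) = (2*S)/((2*S)) = (2*S)*(1/(2*S)) = 1)
p(s, c) = (-15 + c)*(31 + c)
1225*p(F(-6), -60) = 1225*(-465 + (-60)**2 + 16*(-60)) = 1225*(-465 + 3600 - 960) = 1225*2175 = 2664375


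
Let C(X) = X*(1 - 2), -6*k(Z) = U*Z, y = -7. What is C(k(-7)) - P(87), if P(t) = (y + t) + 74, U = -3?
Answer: -301/2 ≈ -150.50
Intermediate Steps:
P(t) = 67 + t (P(t) = (-7 + t) + 74 = 67 + t)
k(Z) = Z/2 (k(Z) = -(-1)*Z/2 = Z/2)
C(X) = -X (C(X) = X*(-1) = -X)
C(k(-7)) - P(87) = -(-7)/2 - (67 + 87) = -1*(-7/2) - 1*154 = 7/2 - 154 = -301/2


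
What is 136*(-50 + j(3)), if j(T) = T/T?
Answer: -6664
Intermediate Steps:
j(T) = 1
136*(-50 + j(3)) = 136*(-50 + 1) = 136*(-49) = -6664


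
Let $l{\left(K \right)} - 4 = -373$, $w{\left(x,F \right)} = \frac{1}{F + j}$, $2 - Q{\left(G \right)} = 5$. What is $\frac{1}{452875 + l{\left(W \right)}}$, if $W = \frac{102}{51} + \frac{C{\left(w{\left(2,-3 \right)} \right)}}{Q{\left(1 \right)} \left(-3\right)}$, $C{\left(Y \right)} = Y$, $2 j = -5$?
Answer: $\frac{1}{452506} \approx 2.2099 \cdot 10^{-6}$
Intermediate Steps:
$j = - \frac{5}{2}$ ($j = \frac{1}{2} \left(-5\right) = - \frac{5}{2} \approx -2.5$)
$Q{\left(G \right)} = -3$ ($Q{\left(G \right)} = 2 - 5 = -3$)
$w{\left(x,F \right)} = \frac{1}{- \frac{5}{2} + F}$ ($w{\left(x,F \right)} = \frac{1}{F - \frac{5}{2}} = \frac{1}{- \frac{5}{2} + F}$)
$W = \frac{196}{99}$ ($W = \frac{102}{51} + \frac{2 \frac{1}{-5 + 2 \left(-3\right)}}{\left(-3\right) \left(-3\right)} = 102 \cdot \frac{1}{51} + \frac{2 \frac{1}{-5 - 6}}{9} = 2 + \frac{2}{-11} \cdot \frac{1}{9} = 2 + 2 \left(- \frac{1}{11}\right) \frac{1}{9} = 2 - \frac{2}{99} = \frac{196}{99} \approx 1.9798$)
$l{\left(K \right)} = -369$ ($l{\left(K \right)} = 4 - 373 = -369$)
$\frac{1}{452875 + l{\left(W \right)}} = \frac{1}{452875 - 369} = \frac{1}{452506}$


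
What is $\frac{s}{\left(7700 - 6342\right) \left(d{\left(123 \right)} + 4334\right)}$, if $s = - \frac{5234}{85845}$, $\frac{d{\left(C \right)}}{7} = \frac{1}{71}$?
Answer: $- \frac{185807}{17936673977355} \approx -1.0359 \cdot 10^{-8}$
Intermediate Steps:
$d{\left(C \right)} = \frac{7}{71}$
$s = - \frac{5234}{85845}$ ($s = \left(-5234\right) \frac{1}{85845} = - \frac{5234}{85845} \approx -0.06097$)
$\frac{s}{\left(7700 - 6342\right) \left(d{\left(123 \right)} + 4334\right)} = - \frac{5234}{85845 \left(7700 - 6342\right) \left(\frac{7}{71} + 4334\right)} = - \frac{5234}{85845 \cdot 1358 \cdot \frac{307721}{71}} = - \frac{5234}{85845 \cdot \frac{417885118}{71}} = \left(- \frac{5234}{85845}\right) \frac{71}{417885118} = - \frac{185807}{17936673977355}$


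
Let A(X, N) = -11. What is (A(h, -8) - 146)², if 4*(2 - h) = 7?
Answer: 24649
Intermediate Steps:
h = ¼ (h = 2 - ¼*7 = 2 - 7/4 = ¼ ≈ 0.25000)
(A(h, -8) - 146)² = (-11 - 146)² = (-157)² = 24649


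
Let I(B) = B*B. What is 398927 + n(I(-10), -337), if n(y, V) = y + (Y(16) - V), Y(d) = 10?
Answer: 399374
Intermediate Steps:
I(B) = B²
n(y, V) = 10 + y - V (n(y, V) = y + (10 - V) = 10 + y - V)
398927 + n(I(-10), -337) = 398927 + (10 + (-10)² - 1*(-337)) = 398927 + (10 + 100 + 337) = 398927 + 447 = 399374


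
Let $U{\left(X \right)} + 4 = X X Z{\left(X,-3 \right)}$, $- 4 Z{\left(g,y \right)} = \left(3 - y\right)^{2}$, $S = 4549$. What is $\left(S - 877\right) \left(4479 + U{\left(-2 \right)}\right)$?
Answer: $16300008$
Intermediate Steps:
$Z{\left(g,y \right)} = - \frac{\left(3 - y\right)^{2}}{4}$
$U{\left(X \right)} = -4 - 9 X^{2}$ ($U{\left(X \right)} = -4 + X X \left(- \frac{\left(-3 - 3\right)^{2}}{4}\right) = -4 + X^{2} \left(- \frac{\left(-6\right)^{2}}{4}\right) = -4 + X^{2} \left(\left(- \frac{1}{4}\right) 36\right) = -4 + X^{2} \left(-9\right) = -4 - 9 X^{2}$)
$\left(S - 877\right) \left(4479 + U{\left(-2 \right)}\right) = \left(4549 - 877\right) \left(4479 - \left(4 + 9 \left(-2\right)^{2}\right)\right) = 3672 \left(4479 - 40\right) = 3672 \cdot 4439 = 16300008$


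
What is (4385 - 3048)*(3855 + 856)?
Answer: 6298607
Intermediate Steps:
(4385 - 3048)*(3855 + 856) = 1337*4711 = 6298607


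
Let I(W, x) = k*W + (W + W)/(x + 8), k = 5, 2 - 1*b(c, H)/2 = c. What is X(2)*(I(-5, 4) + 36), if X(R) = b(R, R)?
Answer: 0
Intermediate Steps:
b(c, H) = 4 - 2*c
X(R) = 4 - 2*R
I(W, x) = 5*W + 2*W/(8 + x) (I(W, x) = 5*W + (W + W)/(x + 8) = 5*W + (2*W)/(8 + x) = 5*W + 2*W/(8 + x))
X(2)*(I(-5, 4) + 36) = (4 - 2*2)*(-5*(42 + 5*4)/(8 + 4) + 36) = (4 - 4)*(-5*(42 + 20)/12 + 36) = 0*(-5*1/12*62 + 36) = 0*(-155/6 + 36) = 0*(61/6) = 0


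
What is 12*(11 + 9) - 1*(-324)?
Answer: 564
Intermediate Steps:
12*(11 + 9) - 1*(-324) = 12*20 + 324 = 240 + 324 = 564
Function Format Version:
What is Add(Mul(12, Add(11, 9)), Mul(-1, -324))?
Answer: 564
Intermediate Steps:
Add(Mul(12, Add(11, 9)), Mul(-1, -324)) = Add(Mul(12, 20), 324) = Add(240, 324) = 564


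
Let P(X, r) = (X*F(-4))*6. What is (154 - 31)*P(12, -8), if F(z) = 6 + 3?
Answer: 79704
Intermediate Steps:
F(z) = 9
P(X, r) = 54*X (P(X, r) = (X*9)*6 = (9*X)*6 = 54*X)
(154 - 31)*P(12, -8) = (154 - 31)*(54*12) = 123*648 = 79704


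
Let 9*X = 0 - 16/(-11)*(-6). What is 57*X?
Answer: -608/11 ≈ -55.273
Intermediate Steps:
X = -32/33 (X = (0 - 16/(-11)*(-6))/9 = (0 - 16*(-1/11)*(-6))/9 = (0 + (16/11)*(-6))/9 = (0 - 96/11)/9 = (1/9)*(-96/11) = -32/33 ≈ -0.96970)
57*X = 57*(-32/33) = -608/11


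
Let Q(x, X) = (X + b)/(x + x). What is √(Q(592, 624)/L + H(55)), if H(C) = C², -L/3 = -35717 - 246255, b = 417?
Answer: √5268182112554445654/41731856 ≈ 55.000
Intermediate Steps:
Q(x, X) = (417 + X)/(2*x) (Q(x, X) = (X + 417)/(x + x) = (417 + X)/((2*x)) = (417 + X)*(1/(2*x)) = (417 + X)/(2*x))
L = 845916 (L = -3*(-35717 - 246255) = -3*(-281972) = 845916)
√(Q(592, 624)/L + H(55)) = √(((½)*(417 + 624)/592)/845916 + 55²) = √(((½)*(1/592)*1041)*(1/845916) + 3025) = √((1041/1184)*(1/845916) + 3025) = √(347/333854848 + 3025) = √(1009910915547/333854848) = √5268182112554445654/41731856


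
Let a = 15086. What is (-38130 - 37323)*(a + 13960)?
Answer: -2191607838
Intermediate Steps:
(-38130 - 37323)*(a + 13960) = (-38130 - 37323)*(15086 + 13960) = -75453*29046 = -2191607838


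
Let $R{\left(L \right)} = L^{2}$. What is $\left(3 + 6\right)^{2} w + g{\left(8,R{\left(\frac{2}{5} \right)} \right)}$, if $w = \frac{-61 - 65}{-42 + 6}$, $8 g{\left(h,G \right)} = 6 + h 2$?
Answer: $\frac{1145}{4} \approx 286.25$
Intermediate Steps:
$g{\left(h,G \right)} = \frac{3}{4} + \frac{h}{4}$ ($g{\left(h,G \right)} = \frac{6 + h 2}{8} = \frac{6 + 2 h}{8} = \frac{3}{4} + \frac{h}{4}$)
$w = \frac{7}{2}$ ($w = - \frac{126}{-36} = \left(-126\right) \left(- \frac{1}{36}\right) = \frac{7}{2} \approx 3.5$)
$\left(3 + 6\right)^{2} w + g{\left(8,R{\left(\frac{2}{5} \right)} \right)} = \left(3 + 6\right)^{2} \cdot \frac{7}{2} + \left(\frac{3}{4} + \frac{1}{4} \cdot 8\right) = 9^{2} \cdot \frac{7}{2} + \left(\frac{3}{4} + 2\right) = 81 \cdot \frac{7}{2} + \frac{11}{4} = \frac{567}{2} + \frac{11}{4} = \frac{1145}{4}$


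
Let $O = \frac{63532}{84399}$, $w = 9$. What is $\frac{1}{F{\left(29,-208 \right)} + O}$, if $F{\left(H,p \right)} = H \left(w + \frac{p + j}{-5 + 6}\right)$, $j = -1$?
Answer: $- \frac{12057}{69921524} \approx -0.00017244$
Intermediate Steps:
$O = \frac{9076}{12057}$ ($O = 63532 \cdot \frac{1}{84399} = \frac{9076}{12057} \approx 0.75276$)
$F{\left(H,p \right)} = H \left(8 + p\right)$ ($F{\left(H,p \right)} = H \left(9 + \frac{p - 1}{-5 + 6}\right) = H \left(9 + \frac{-1 + p}{1}\right) = H \left(9 + \left(-1 + p\right) 1\right) = H \left(9 + \left(-1 + p\right)\right) = H \left(8 + p\right)$)
$\frac{1}{F{\left(29,-208 \right)} + O} = \frac{1}{29 \left(8 - 208\right) + \frac{9076}{12057}} = \frac{1}{29 \left(-200\right) + \frac{9076}{12057}} = \frac{1}{-5800 + \frac{9076}{12057}} = \frac{1}{- \frac{69921524}{12057}} = - \frac{12057}{69921524}$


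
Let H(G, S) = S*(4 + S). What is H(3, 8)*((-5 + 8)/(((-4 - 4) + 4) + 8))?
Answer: 72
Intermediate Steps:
H(3, 8)*((-5 + 8)/(((-4 - 4) + 4) + 8)) = (8*(4 + 8))*((-5 + 8)/(((-4 - 4) + 4) + 8)) = (8*12)*(3/((-8 + 4) + 8)) = 96*(3/(-4 + 8)) = 96*(3/4) = 72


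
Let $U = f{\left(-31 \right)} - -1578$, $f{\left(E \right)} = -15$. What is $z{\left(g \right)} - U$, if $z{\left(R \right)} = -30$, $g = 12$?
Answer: $-1593$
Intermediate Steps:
$U = 1563$ ($U = -15 - -1578 = -15 + 1578 = 1563$)
$z{\left(g \right)} - U = -30 - 1563 = -1593$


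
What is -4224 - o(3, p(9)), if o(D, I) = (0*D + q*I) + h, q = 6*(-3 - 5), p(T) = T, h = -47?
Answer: -3745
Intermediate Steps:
q = -48 (q = 6*(-8) = -48)
o(D, I) = -47 - 48*I (o(D, I) = (0*D - 48*I) - 47 = (0 - 48*I) - 47 = -48*I - 47 = -47 - 48*I)
-4224 - o(3, p(9)) = -4224 - (-47 - 48*9) = -4224 - (-47 - 432) = -4224 - 1*(-479) = -4224 + 479 = -3745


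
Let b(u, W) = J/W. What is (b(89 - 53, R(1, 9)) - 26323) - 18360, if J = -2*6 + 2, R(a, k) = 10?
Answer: -44684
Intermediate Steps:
J = -10 (J = -12 + 2 = -10)
b(u, W) = -10/W
(b(89 - 53, R(1, 9)) - 26323) - 18360 = (-10/10 - 26323) - 18360 = (-10*1/10 - 26323) - 18360 = (-1 - 26323) - 18360 = -26324 - 18360 = -44684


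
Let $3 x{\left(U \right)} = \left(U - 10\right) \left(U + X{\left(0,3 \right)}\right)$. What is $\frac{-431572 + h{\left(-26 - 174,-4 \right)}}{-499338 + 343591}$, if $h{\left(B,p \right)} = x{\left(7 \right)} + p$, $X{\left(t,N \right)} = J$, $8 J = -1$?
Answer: $\frac{3452663}{1245976} \approx 2.771$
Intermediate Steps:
$J = - \frac{1}{8}$ ($J = \frac{1}{8} \left(-1\right) = - \frac{1}{8} \approx -0.125$)
$X{\left(t,N \right)} = - \frac{1}{8}$
$x{\left(U \right)} = \frac{\left(-10 + U\right) \left(- \frac{1}{8} + U\right)}{3}$ ($x{\left(U \right)} = \frac{\left(U - 10\right) \left(U - \frac{1}{8}\right)}{3} = \frac{\left(-10 + U\right) \left(- \frac{1}{8} + U\right)}{3}$)
$h{\left(B,p \right)} = - \frac{55}{8} + p$ ($h{\left(B,p \right)} = \left(\frac{5}{12} - \frac{189}{8} + \frac{7^{2}}{3}\right) + p = \left(\frac{5}{12} - \frac{189}{8} + \frac{1}{3} \cdot 49\right) + p = \left(\frac{5}{12} - \frac{189}{8} + \frac{49}{3}\right) + p = - \frac{55}{8} + p$)
$\frac{-431572 + h{\left(-26 - 174,-4 \right)}}{-499338 + 343591} = \frac{-431572 - \frac{87}{8}}{-499338 + 343591} = \frac{-431572 - \frac{87}{8}}{-155747} = \left(- \frac{3452663}{8}\right) \left(- \frac{1}{155747}\right) = \frac{3452663}{1245976}$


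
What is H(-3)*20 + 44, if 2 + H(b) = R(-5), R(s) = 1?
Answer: 24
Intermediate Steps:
H(b) = -1 (H(b) = -2 + 1 = -1)
H(-3)*20 + 44 = -1*20 + 44 = -20 + 44 = 24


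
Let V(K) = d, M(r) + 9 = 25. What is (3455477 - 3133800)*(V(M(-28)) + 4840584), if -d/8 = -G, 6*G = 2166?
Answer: 1558033542544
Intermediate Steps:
G = 361 (G = (⅙)*2166 = 361)
d = 2888 (d = -(-8)*361 = -8*(-361) = 2888)
M(r) = 16 (M(r) = -9 + 25 = 16)
V(K) = 2888
(3455477 - 3133800)*(V(M(-28)) + 4840584) = (3455477 - 3133800)*(2888 + 4840584) = 321677*4843472 = 1558033542544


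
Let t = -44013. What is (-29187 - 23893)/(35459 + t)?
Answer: 26540/4277 ≈ 6.2053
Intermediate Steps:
(-29187 - 23893)/(35459 + t) = (-29187 - 23893)/(35459 - 44013) = -53080/(-8554) = -53080*(-1/8554) = 26540/4277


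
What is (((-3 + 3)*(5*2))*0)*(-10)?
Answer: 0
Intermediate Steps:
(((-3 + 3)*(5*2))*0)*(-10) = ((0*10)*0)*(-10) = (0*0)*(-10) = 0*(-10) = 0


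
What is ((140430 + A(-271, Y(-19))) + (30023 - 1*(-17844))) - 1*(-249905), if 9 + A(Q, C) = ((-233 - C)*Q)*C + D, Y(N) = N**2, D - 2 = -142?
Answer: 58549667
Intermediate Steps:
D = -140 (D = 2 - 142 = -140)
A(Q, C) = -149 + C*Q*(-233 - C) (A(Q, C) = -9 + (((-233 - C)*Q)*C - 140) = -9 + ((Q*(-233 - C))*C - 140) = -9 + (C*Q*(-233 - C) - 140) = -9 + (-140 + C*Q*(-233 - C)) = -149 + C*Q*(-233 - C))
((140430 + A(-271, Y(-19))) + (30023 - 1*(-17844))) - 1*(-249905) = ((140430 + (-149 - 1*(-271)*((-19)**2)**2 - 233*(-19)**2*(-271))) + (30023 - 1*(-17844))) - 1*(-249905) = ((140430 + (-149 - 1*(-271)*361**2 - 233*361*(-271))) + (30023 + 17844)) + 249905 = ((140430 + (-149 - 1*(-271)*130321 + 22794623)) + 47867) + 249905 = ((140430 + (-149 + 35316991 + 22794623)) + 47867) + 249905 = ((140430 + 58111465) + 47867) + 249905 = (58251895 + 47867) + 249905 = 58299762 + 249905 = 58549667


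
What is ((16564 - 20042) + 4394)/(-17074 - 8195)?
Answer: -916/25269 ≈ -0.036250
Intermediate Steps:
((16564 - 20042) + 4394)/(-17074 - 8195) = (-3478 + 4394)/(-25269) = 916*(-1/25269) = -916/25269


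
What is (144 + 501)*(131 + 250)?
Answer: 245745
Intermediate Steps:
(144 + 501)*(131 + 250) = 645*381 = 245745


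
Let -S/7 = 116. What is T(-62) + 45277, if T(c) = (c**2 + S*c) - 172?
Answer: 99293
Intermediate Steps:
S = -812 (S = -7*116 = -812)
T(c) = -172 + c**2 - 812*c (T(c) = (c**2 - 812*c) - 172 = -172 + c**2 - 812*c)
T(-62) + 45277 = (-172 + (-62)**2 - 812*(-62)) + 45277 = (-172 + 3844 + 50344) + 45277 = 54016 + 45277 = 99293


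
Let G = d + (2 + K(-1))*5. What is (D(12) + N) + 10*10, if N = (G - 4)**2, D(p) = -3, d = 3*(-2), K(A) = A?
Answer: 122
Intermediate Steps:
d = -6
G = -1 (G = -6 + (2 - 1)*5 = -6 + 1*5 = -6 + 5 = -1)
N = 25 (N = (-1 - 4)**2 = (-5)**2 = 25)
(D(12) + N) + 10*10 = (-3 + 25) + 10*10 = 22 + 100 = 122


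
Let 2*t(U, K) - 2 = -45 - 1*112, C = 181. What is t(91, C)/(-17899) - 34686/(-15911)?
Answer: 177736519/81368854 ≈ 2.1843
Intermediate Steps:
t(U, K) = -155/2 (t(U, K) = 1 + (-45 - 1*112)/2 = 1 + (-45 - 112)/2 = 1 + (½)*(-157) = 1 - 157/2 = -155/2)
t(91, C)/(-17899) - 34686/(-15911) = -155/2/(-17899) - 34686/(-15911) = -155/2*(-1/17899) - 34686*(-1/15911) = 155/35798 + 34686/15911 = 177736519/81368854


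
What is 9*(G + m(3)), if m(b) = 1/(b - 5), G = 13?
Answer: 225/2 ≈ 112.50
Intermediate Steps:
m(b) = 1/(-5 + b)
9*(G + m(3)) = 9*(13 + 1/(-5 + 3)) = 9*(13 + 1/(-2)) = 9*(13 - ½) = 9*(25/2) = 225/2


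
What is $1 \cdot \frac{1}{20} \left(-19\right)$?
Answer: $- \frac{19}{20} \approx -0.95$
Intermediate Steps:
$1 \cdot \frac{1}{20} \left(-19\right) = \frac{1}{20} \left(-19\right) = - \frac{19}{20}$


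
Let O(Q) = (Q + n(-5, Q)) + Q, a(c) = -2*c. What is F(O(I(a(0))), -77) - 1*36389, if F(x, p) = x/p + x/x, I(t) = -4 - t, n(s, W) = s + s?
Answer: -2801858/77 ≈ -36388.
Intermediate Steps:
n(s, W) = 2*s
O(Q) = -10 + 2*Q (O(Q) = (Q + 2*(-5)) + Q = (Q - 10) + Q = (-10 + Q) + Q = -10 + 2*Q)
F(x, p) = 1 + x/p (F(x, p) = x/p + 1 = 1 + x/p)
F(O(I(a(0))), -77) - 1*36389 = (-77 + (-10 + 2*(-4 - (-2)*0)))/(-77) - 1*36389 = -(-77 + (-10 + 2*(-4 - 1*0)))/77 - 36389 = -(-77 + (-10 + 2*(-4 + 0)))/77 - 36389 = -(-77 + (-10 + 2*(-4)))/77 - 36389 = -(-77 + (-10 - 8))/77 - 36389 = -(-77 - 18)/77 - 36389 = -1/77*(-95) - 36389 = 95/77 - 36389 = -2801858/77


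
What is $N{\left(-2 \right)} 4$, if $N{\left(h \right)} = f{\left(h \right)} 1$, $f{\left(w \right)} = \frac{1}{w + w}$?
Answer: $-1$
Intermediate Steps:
$f{\left(w \right)} = \frac{1}{2 w}$
$N{\left(h \right)} = \frac{1}{2 h}$ ($N{\left(h \right)} = \frac{1}{2 h} 1 = \frac{1}{2 h}$)
$N{\left(-2 \right)} 4 = \frac{1}{2 \left(-2\right)} 4 = \frac{1}{2} \left(- \frac{1}{2}\right) 4 = \left(- \frac{1}{4}\right) 4 = -1$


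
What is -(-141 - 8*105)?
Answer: 981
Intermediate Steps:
-(-141 - 8*105) = -(-141 - 840) = -1*(-981) = 981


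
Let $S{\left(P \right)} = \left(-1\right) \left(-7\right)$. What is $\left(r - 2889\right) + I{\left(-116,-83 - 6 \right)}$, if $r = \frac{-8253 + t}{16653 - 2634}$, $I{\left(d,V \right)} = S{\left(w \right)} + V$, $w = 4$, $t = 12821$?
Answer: $- \frac{41645881}{14019} \approx -2970.7$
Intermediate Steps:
$S{\left(P \right)} = 7$
$I{\left(d,V \right)} = 7 + V$
$r = \frac{4568}{14019}$ ($r = \frac{-8253 + 12821}{16653 - 2634} = \frac{4568}{14019} \approx 0.32584$)
$\left(r - 2889\right) + I{\left(-116,-83 - 6 \right)} = \left(\frac{4568}{14019} - 2889\right) + \left(7 - 89\right) = - \frac{40496323}{14019} + \left(7 - 89\right) = - \frac{40496323}{14019} - 82 = - \frac{41645881}{14019}$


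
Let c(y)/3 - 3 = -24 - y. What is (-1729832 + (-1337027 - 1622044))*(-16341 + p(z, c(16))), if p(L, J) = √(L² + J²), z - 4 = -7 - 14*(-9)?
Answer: 76621363923 - 70333545*√122 ≈ 7.5845e+10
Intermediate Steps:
c(y) = -63 - 3*y (c(y) = 9 + 3*(-24 - y) = 9 + (-72 - 3*y) = -63 - 3*y)
z = 123 (z = 4 + (-7 - 14*(-9)) = 4 + (-7 + 126) = 4 + 119 = 123)
p(L, J) = √(J² + L²)
(-1729832 + (-1337027 - 1622044))*(-16341 + p(z, c(16))) = (-1729832 + (-1337027 - 1622044))*(-16341 + √((-63 - 3*16)² + 123²)) = (-1729832 - 2959071)*(-16341 + √((-63 - 48)² + 15129)) = -4688903*(-16341 + √((-111)² + 15129)) = -4688903*(-16341 + √(12321 + 15129)) = -4688903*(-16341 + √27450) = -4688903*(-16341 + 15*√122) = 76621363923 - 70333545*√122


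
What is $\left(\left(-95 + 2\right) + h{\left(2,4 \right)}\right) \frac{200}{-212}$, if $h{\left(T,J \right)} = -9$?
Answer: $\frac{5100}{53} \approx 96.226$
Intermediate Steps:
$\left(\left(-95 + 2\right) + h{\left(2,4 \right)}\right) \frac{200}{-212} = \left(\left(-95 + 2\right) - 9\right) \frac{200}{-212} = \left(-93 - 9\right) 200 \left(- \frac{1}{212}\right) = \left(-102\right) \left(- \frac{50}{53}\right) = \frac{5100}{53}$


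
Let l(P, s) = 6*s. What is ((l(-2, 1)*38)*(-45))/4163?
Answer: -10260/4163 ≈ -2.4646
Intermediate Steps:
((l(-2, 1)*38)*(-45))/4163 = (((6*1)*38)*(-45))/4163 = ((6*38)*(-45))*(1/4163) = (228*(-45))*(1/4163) = -10260*1/4163 = -10260/4163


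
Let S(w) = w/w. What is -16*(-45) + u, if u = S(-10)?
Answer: 721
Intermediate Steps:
S(w) = 1
u = 1
-16*(-45) + u = -16*(-45) + 1 = 720 + 1 = 721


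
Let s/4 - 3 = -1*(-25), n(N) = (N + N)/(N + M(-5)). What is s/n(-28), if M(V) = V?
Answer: 66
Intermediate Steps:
n(N) = 2*N/(-5 + N) (n(N) = (N + N)/(N - 5) = (2*N)/(-5 + N) = 2*N/(-5 + N))
s = 112 (s = 12 + 4*(-1*(-25)) = 12 + 4*25 = 12 + 100 = 112)
s/n(-28) = 112/((2*(-28)/(-5 - 28))) = 112/((2*(-28)/(-33))) = 112/((2*(-28)*(-1/33))) = 112/(56/33) = 112*(33/56) = 66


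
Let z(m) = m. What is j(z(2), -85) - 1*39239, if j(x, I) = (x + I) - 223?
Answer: -39545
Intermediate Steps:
j(x, I) = -223 + I + x (j(x, I) = (I + x) - 223 = -223 + I + x)
j(z(2), -85) - 1*39239 = (-223 - 85 + 2) - 1*39239 = -306 - 39239 = -39545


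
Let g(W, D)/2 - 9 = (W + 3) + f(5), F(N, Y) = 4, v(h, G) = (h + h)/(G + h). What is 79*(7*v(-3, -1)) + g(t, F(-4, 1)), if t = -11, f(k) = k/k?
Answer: 1667/2 ≈ 833.50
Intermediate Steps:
v(h, G) = 2*h/(G + h) (v(h, G) = (2*h)/(G + h) = 2*h/(G + h))
f(k) = 1
g(W, D) = 26 + 2*W (g(W, D) = 18 + 2*((W + 3) + 1) = 18 + 2*((3 + W) + 1) = 18 + 2*(4 + W) = 18 + (8 + 2*W) = 26 + 2*W)
79*(7*v(-3, -1)) + g(t, F(-4, 1)) = 79*(7*(2*(-3)/(-1 - 3))) + (26 + 2*(-11)) = 79*(7*(2*(-3)/(-4))) + (26 - 22) = 79*(7*(2*(-3)*(-1/4))) + 4 = 79*(7*(3/2)) + 4 = 79*(21/2) + 4 = 1659/2 + 4 = 1667/2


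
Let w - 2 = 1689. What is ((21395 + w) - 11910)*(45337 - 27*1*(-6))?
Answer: 508496824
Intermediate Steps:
w = 1691 (w = 2 + 1689 = 1691)
((21395 + w) - 11910)*(45337 - 27*1*(-6)) = ((21395 + 1691) - 11910)*(45337 - 27*1*(-6)) = (23086 - 11910)*(45337 - 27*(-6)) = 11176*(45337 + 162) = 11176*45499 = 508496824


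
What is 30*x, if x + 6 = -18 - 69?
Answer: -2790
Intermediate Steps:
x = -93 (x = -6 + (-18 - 69) = -6 - 87 = -93)
30*x = 30*(-93) = -2790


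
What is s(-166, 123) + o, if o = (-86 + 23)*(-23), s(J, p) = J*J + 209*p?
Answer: 54712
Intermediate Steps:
s(J, p) = J² + 209*p
o = 1449 (o = -63*(-23) = 1449)
s(-166, 123) + o = ((-166)² + 209*123) + 1449 = (27556 + 25707) + 1449 = 53263 + 1449 = 54712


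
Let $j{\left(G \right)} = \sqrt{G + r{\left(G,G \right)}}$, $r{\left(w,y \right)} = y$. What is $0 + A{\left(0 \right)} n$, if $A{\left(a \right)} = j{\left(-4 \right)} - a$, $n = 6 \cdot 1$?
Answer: $12 i \sqrt{2} \approx 16.971 i$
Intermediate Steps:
$n = 6$
$j{\left(G \right)} = \sqrt{2} \sqrt{G}$ ($j{\left(G \right)} = \sqrt{G + G} = \sqrt{2 G} = \sqrt{2} \sqrt{G}$)
$A{\left(a \right)} = - a + 2 i \sqrt{2}$ ($A{\left(a \right)} = \sqrt{2} \sqrt{-4} - a = \sqrt{2} \cdot 2 i - a = 2 i \sqrt{2} - a = - a + 2 i \sqrt{2}$)
$0 + A{\left(0 \right)} n = 0 + \left(\left(-1\right) 0 + 2 i \sqrt{2}\right) 6 = 0 + \left(0 + 2 i \sqrt{2}\right) 6 = 0 + 2 i \sqrt{2} \cdot 6 = 0 + 12 i \sqrt{2} = 12 i \sqrt{2}$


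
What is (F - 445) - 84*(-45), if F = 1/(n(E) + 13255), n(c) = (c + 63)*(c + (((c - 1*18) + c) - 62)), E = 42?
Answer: 60313476/18085 ≈ 3335.0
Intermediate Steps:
n(c) = (-80 + 3*c)*(63 + c) (n(c) = (63 + c)*(c + (((c - 18) + c) - 62)) = (63 + c)*(c + (((-18 + c) + c) - 62)) = (63 + c)*(c + ((-18 + 2*c) - 62)) = (63 + c)*(c + (-80 + 2*c)) = (63 + c)*(-80 + 3*c) = (-80 + 3*c)*(63 + c))
F = 1/18085 (F = 1/((-5040 + 3*42² + 109*42) + 13255) = 1/((-5040 + 3*1764 + 4578) + 13255) = 1/((-5040 + 5292 + 4578) + 13255) = 1/(4830 + 13255) = 1/18085 ≈ 5.5294e-5)
(F - 445) - 84*(-45) = (1/18085 - 445) - 84*(-45) = -8047824/18085 + 3780 = 60313476/18085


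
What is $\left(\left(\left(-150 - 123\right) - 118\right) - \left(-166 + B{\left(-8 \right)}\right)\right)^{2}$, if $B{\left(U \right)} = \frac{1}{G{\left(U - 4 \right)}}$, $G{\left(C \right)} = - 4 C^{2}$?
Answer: $\frac{16795900801}{331776} \approx 50624.0$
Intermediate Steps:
$B{\left(U \right)} = - \frac{1}{4 \left(-4 + U\right)^{2}}$ ($B{\left(U \right)} = \frac{1}{\left(-4\right) \left(U - 4\right)^{2}} = \frac{1}{\left(-4\right) \left(-4 + U\right)^{2}} = - \frac{1}{4 \left(-4 + U\right)^{2}}$)
$\left(\left(\left(-150 - 123\right) - 118\right) - \left(-166 + B{\left(-8 \right)}\right)\right)^{2} = \left(\left(\left(-150 - 123\right) - 118\right) + \left(166 - - \frac{1}{4 \left(-4 - 8\right)^{2}}\right)\right)^{2} = \left(\left(-273 - 118\right) + \left(166 - - \frac{1}{4 \cdot 144}\right)\right)^{2} = \left(-391 + \left(166 - \left(- \frac{1}{4}\right) \frac{1}{144}\right)\right)^{2} = \left(-391 + \left(166 - - \frac{1}{576}\right)\right)^{2} = \left(-391 + \left(166 + \frac{1}{576}\right)\right)^{2} = \left(-391 + \frac{95617}{576}\right)^{2} = \left(- \frac{129599}{576}\right)^{2} = \frac{16795900801}{331776}$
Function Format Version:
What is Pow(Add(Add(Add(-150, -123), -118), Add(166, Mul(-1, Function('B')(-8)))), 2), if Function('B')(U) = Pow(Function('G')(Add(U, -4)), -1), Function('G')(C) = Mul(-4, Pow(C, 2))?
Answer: Rational(16795900801, 331776) ≈ 50624.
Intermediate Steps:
Function('B')(U) = Mul(Rational(-1, 4), Pow(Add(-4, U), -2)) (Function('B')(U) = Pow(Mul(-4, Pow(Add(U, -4), 2)), -1) = Pow(Mul(-4, Pow(Add(-4, U), 2)), -1) = Mul(Rational(-1, 4), Pow(Add(-4, U), -2)))
Pow(Add(Add(Add(-150, -123), -118), Add(166, Mul(-1, Function('B')(-8)))), 2) = Pow(Add(Add(Add(-150, -123), -118), Add(166, Mul(-1, Mul(Rational(-1, 4), Pow(Add(-4, -8), -2))))), 2) = Pow(Add(Add(-273, -118), Add(166, Mul(-1, Mul(Rational(-1, 4), Pow(-12, -2))))), 2) = Pow(Add(-391, Add(166, Mul(-1, Mul(Rational(-1, 4), Rational(1, 144))))), 2) = Pow(Add(-391, Add(166, Mul(-1, Rational(-1, 576)))), 2) = Pow(Add(-391, Add(166, Rational(1, 576))), 2) = Pow(Add(-391, Rational(95617, 576)), 2) = Pow(Rational(-129599, 576), 2) = Rational(16795900801, 331776)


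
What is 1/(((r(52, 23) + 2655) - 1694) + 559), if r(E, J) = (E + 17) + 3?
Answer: 1/1592 ≈ 0.00062814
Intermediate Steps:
r(E, J) = 20 + E (r(E, J) = (17 + E) + 3 = 20 + E)
1/(((r(52, 23) + 2655) - 1694) + 559) = 1/((((20 + 52) + 2655) - 1694) + 559) = 1/(((72 + 2655) - 1694) + 559) = 1/((2727 - 1694) + 559) = 1/(1033 + 559) = 1/1592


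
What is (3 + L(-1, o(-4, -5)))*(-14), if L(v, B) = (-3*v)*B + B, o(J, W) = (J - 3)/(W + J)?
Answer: -770/9 ≈ -85.556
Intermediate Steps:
o(J, W) = (-3 + J)/(J + W)
L(v, B) = B - 3*B*v (L(v, B) = -3*B*v + B = B - 3*B*v)
(3 + L(-1, o(-4, -5)))*(-14) = (3 + ((-3 - 4)/(-4 - 5))*(1 - 3*(-1)))*(-14) = (3 + (-7/(-9))*(1 + 3))*(-14) = (3 - ⅑*(-7)*4)*(-14) = (3 + (7/9)*4)*(-14) = (3 + 28/9)*(-14) = (55/9)*(-14) = -770/9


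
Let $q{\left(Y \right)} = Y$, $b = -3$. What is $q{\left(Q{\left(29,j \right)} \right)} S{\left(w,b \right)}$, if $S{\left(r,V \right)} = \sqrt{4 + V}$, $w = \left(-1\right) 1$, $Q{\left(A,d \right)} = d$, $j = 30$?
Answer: $30$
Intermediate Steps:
$w = -1$
$q{\left(Q{\left(29,j \right)} \right)} S{\left(w,b \right)} = 30 \sqrt{4 - 3} = 30 \sqrt{1} = 30 \cdot 1 = 30$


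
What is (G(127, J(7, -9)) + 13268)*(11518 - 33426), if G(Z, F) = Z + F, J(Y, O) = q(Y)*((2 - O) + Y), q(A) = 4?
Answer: -295035036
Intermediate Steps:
J(Y, O) = 8 - 4*O + 4*Y (J(Y, O) = 4*((2 - O) + Y) = 4*(2 + Y - O) = 8 - 4*O + 4*Y)
G(Z, F) = F + Z
(G(127, J(7, -9)) + 13268)*(11518 - 33426) = (((8 - 4*(-9) + 4*7) + 127) + 13268)*(11518 - 33426) = (((8 + 36 + 28) + 127) + 13268)*(-21908) = ((72 + 127) + 13268)*(-21908) = (199 + 13268)*(-21908) = 13467*(-21908) = -295035036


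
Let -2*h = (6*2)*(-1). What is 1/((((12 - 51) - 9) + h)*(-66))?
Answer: 1/2772 ≈ 0.00036075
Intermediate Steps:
h = 6 (h = -6*2*(-1)/2 = -6*(-1) = -½*(-12) = 6)
1/((((12 - 51) - 9) + h)*(-66)) = 1/((((12 - 51) - 9) + 6)*(-66)) = 1/(((-39 - 9) + 6)*(-66)) = 1/((-48 + 6)*(-66)) = 1/(-42*(-66)) = 1/2772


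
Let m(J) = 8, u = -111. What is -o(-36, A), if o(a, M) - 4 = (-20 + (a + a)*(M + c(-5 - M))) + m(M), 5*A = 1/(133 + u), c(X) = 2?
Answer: 8396/55 ≈ 152.65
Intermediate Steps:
A = 1/110 (A = 1/(5*(133 - 111)) = (⅕)/22 = (⅕)*(1/22) = 1/110 ≈ 0.0090909)
o(a, M) = -8 + 2*a*(2 + M) (o(a, M) = 4 + ((-20 + (a + a)*(M + 2)) + 8) = 4 + ((-20 + (2*a)*(2 + M)) + 8) = 4 + ((-20 + 2*a*(2 + M)) + 8) = 4 + (-12 + 2*a*(2 + M)) = -8 + 2*a*(2 + M))
-o(-36, A) = -(-8 + 4*(-36) + 2*(1/110)*(-36)) = -(-8 - 144 - 36/55) = -1*(-8396/55) = 8396/55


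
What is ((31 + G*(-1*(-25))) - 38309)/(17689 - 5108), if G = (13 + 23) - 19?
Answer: -37853/12581 ≈ -3.0087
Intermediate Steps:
G = 17 (G = 36 - 19 = 17)
((31 + G*(-1*(-25))) - 38309)/(17689 - 5108) = ((31 + 17*(-1*(-25))) - 38309)/(17689 - 5108) = ((31 + 17*25) - 38309)/12581 = ((31 + 425) - 38309)*(1/12581) = (456 - 38309)*(1/12581) = -37853*1/12581 = -37853/12581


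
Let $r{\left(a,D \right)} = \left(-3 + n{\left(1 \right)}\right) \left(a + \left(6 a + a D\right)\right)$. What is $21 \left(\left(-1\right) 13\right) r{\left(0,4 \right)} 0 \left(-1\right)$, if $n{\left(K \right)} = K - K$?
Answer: $0$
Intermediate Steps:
$n{\left(K \right)} = 0$
$r{\left(a,D \right)} = - 21 a - 3 D a$ ($r{\left(a,D \right)} = \left(-3 + 0\right) \left(a + \left(6 a + a D\right)\right) = - 3 \left(a + \left(6 a + D a\right)\right) = - 3 \left(7 a + D a\right) = - 21 a - 3 D a$)
$21 \left(\left(-1\right) 13\right) r{\left(0,4 \right)} 0 \left(-1\right) = 21 \left(\left(-1\right) 13\right) \left(-3\right) 0 \left(7 + 4\right) 0 \left(-1\right) = 21 \left(-13\right) \left(-3\right) 0 \cdot 11 \cdot 0 \left(-1\right) = - 273 \cdot 0 \cdot 0 \left(-1\right) = - 273 \cdot 0 \left(-1\right) = \left(-273\right) 0 = 0$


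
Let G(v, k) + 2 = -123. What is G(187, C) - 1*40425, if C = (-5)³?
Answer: -40550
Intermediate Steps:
C = -125
G(v, k) = -125 (G(v, k) = -2 - 123 = -125)
G(187, C) - 1*40425 = -125 - 1*40425 = -125 - 40425 = -40550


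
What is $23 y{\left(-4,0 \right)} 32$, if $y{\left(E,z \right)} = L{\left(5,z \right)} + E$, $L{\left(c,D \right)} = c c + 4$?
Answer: $18400$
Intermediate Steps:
$L{\left(c,D \right)} = 4 + c^{2}$ ($L{\left(c,D \right)} = c^{2} + 4 = 4 + c^{2}$)
$y{\left(E,z \right)} = 29 + E$ ($y{\left(E,z \right)} = \left(4 + 5^{2}\right) + E = \left(4 + 25\right) + E = 29 + E$)
$23 y{\left(-4,0 \right)} 32 = 23 \left(29 - 4\right) 32 = 23 \cdot 25 \cdot 32 = 575 \cdot 32 = 18400$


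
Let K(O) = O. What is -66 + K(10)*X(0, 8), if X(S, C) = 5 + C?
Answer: 64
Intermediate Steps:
-66 + K(10)*X(0, 8) = -66 + 10*(5 + 8) = -66 + 10*13 = -66 + 130 = 64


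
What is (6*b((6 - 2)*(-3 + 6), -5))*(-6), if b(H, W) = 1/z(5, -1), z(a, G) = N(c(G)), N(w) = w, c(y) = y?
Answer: 36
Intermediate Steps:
z(a, G) = G
b(H, W) = -1 (b(H, W) = 1/(-1) = -1)
(6*b((6 - 2)*(-3 + 6), -5))*(-6) = (6*(-1))*(-6) = -6*(-6) = 36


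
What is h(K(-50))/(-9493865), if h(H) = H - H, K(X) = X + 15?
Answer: 0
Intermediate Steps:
K(X) = 15 + X
h(H) = 0
h(K(-50))/(-9493865) = 0/(-9493865) = 0*(-1/9493865) = 0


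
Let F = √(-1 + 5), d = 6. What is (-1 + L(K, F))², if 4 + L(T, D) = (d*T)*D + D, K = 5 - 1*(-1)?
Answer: 4761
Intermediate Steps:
F = 2 (F = √4 = 2)
K = 6 (K = 5 + 1 = 6)
L(T, D) = -4 + D + 6*D*T (L(T, D) = -4 + ((6*T)*D + D) = -4 + (6*D*T + D) = -4 + (D + 6*D*T) = -4 + D + 6*D*T)
(-1 + L(K, F))² = (-1 + (-4 + 2 + 6*2*6))² = (-1 + (-4 + 2 + 72))² = (-1 + 70)² = 69² = 4761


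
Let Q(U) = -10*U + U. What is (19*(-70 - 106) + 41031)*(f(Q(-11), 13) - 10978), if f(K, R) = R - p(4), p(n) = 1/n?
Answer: -1652989507/4 ≈ -4.1325e+8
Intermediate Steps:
Q(U) = -9*U
f(K, R) = -¼ + R (f(K, R) = R - 1/4 = R - 1*¼ = R - ¼ = -¼ + R)
(19*(-70 - 106) + 41031)*(f(Q(-11), 13) - 10978) = (19*(-70 - 106) + 41031)*((-¼ + 13) - 10978) = (19*(-176) + 41031)*(51/4 - 10978) = (-3344 + 41031)*(-43861/4) = 37687*(-43861/4) = -1652989507/4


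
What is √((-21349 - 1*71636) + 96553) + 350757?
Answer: 350757 + 4*√223 ≈ 3.5082e+5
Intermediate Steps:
√((-21349 - 1*71636) + 96553) + 350757 = √((-21349 - 71636) + 96553) + 350757 = √(-92985 + 96553) + 350757 = √3568 + 350757 = 4*√223 + 350757 = 350757 + 4*√223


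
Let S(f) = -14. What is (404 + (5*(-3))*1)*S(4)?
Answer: -5446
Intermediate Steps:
(404 + (5*(-3))*1)*S(4) = (404 + (5*(-3))*1)*(-14) = (404 - 15*1)*(-14) = (404 - 15)*(-14) = 389*(-14) = -5446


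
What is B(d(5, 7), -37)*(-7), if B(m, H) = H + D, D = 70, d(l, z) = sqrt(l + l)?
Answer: -231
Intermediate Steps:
d(l, z) = sqrt(2)*sqrt(l) (d(l, z) = sqrt(2*l) = sqrt(2)*sqrt(l))
B(m, H) = 70 + H (B(m, H) = H + 70 = 70 + H)
B(d(5, 7), -37)*(-7) = (70 - 37)*(-7) = 33*(-7) = -231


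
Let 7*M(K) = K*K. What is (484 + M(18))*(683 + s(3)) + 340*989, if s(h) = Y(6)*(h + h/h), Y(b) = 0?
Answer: 4889116/7 ≈ 6.9845e+5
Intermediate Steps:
s(h) = 0 (s(h) = 0*(h + h/h) = 0*(h + 1) = 0*(1 + h) = 0)
M(K) = K²/7 (M(K) = (K*K)/7 = K²/7)
(484 + M(18))*(683 + s(3)) + 340*989 = (484 + (⅐)*18²)*(683 + 0) + 340*989 = (484 + (⅐)*324)*683 + 336260 = (484 + 324/7)*683 + 336260 = (3712/7)*683 + 336260 = 2535296/7 + 336260 = 4889116/7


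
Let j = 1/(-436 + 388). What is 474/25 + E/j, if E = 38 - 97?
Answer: 71274/25 ≈ 2851.0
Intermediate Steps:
E = -59
j = -1/48 (j = 1/(-48) = -1/48 ≈ -0.020833)
474/25 + E/j = 474/25 - 59/(-1/48) = 474*(1/25) - 59*(-48) = 474/25 + 2832 = 71274/25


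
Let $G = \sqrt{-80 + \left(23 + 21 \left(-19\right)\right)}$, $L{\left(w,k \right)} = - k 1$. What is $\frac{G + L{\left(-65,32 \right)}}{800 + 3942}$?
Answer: $- \frac{16}{2371} + \frac{i \sqrt{114}}{2371} \approx -0.0067482 + 0.0045032 i$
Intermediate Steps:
$L{\left(w,k \right)} = - k$
$G = 2 i \sqrt{114}$ ($G = \sqrt{-80 + \left(23 - 399\right)} = \sqrt{-80 - 376} = \sqrt{-456} = 2 i \sqrt{114} \approx 21.354 i$)
$\frac{G + L{\left(-65,32 \right)}}{800 + 3942} = \frac{2 i \sqrt{114} - 32}{800 + 3942} = \frac{2 i \sqrt{114} - 32}{4742} = \left(-32 + 2 i \sqrt{114}\right) \frac{1}{4742} = - \frac{16}{2371} + \frac{i \sqrt{114}}{2371}$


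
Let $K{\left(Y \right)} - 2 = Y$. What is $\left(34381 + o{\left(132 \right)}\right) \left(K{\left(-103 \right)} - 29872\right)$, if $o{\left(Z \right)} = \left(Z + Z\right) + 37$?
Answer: $-1039523586$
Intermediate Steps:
$K{\left(Y \right)} = 2 + Y$
$o{\left(Z \right)} = 37 + 2 Z$ ($o{\left(Z \right)} = 2 Z + 37 = 37 + 2 Z$)
$\left(34381 + o{\left(132 \right)}\right) \left(K{\left(-103 \right)} - 29872\right) = \left(34381 + \left(37 + 2 \cdot 132\right)\right) \left(\left(2 - 103\right) - 29872\right) = \left(34381 + \left(37 + 264\right)\right) \left(-101 - 29872\right) = \left(34381 + 301\right) \left(-29973\right) = 34682 \left(-29973\right) = -1039523586$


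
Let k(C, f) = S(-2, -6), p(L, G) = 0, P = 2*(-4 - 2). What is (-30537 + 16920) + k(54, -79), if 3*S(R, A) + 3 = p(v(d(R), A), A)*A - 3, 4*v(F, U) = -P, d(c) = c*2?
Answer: -13619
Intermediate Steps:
d(c) = 2*c
P = -12 (P = 2*(-6) = -12)
v(F, U) = 3 (v(F, U) = (-1*(-12))/4 = (1/4)*12 = 3)
S(R, A) = -2 (S(R, A) = -1 + (0*A - 3)/3 = -1 + (0 - 3)/3 = -1 + (1/3)*(-3) = -1 - 1 = -2)
k(C, f) = -2
(-30537 + 16920) + k(54, -79) = (-30537 + 16920) - 2 = -13617 - 2 = -13619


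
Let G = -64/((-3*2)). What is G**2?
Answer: 1024/9 ≈ 113.78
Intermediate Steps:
G = 32/3 (G = -64/(-6) = -64*(-1/6) = 32/3 ≈ 10.667)
G**2 = (32/3)**2 = 1024/9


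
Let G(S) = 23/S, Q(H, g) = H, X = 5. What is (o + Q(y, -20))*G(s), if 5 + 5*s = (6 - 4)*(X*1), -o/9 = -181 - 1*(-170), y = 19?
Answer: 2714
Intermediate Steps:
o = 99 (o = -9*(-181 - 1*(-170)) = -9*(-181 + 170) = -9*(-11) = 99)
s = 1 (s = -1 + ((6 - 4)*(5*1))/5 = -1 + (2*5)/5 = -1 + (1/5)*10 = -1 + 2 = 1)
(o + Q(y, -20))*G(s) = (99 + 19)*(23/1) = 118*(23*1) = 118*23 = 2714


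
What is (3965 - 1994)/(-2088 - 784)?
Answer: -1971/2872 ≈ -0.68628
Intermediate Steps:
(3965 - 1994)/(-2088 - 784) = 1971/(-2872) = 1971*(-1/2872) = -1971/2872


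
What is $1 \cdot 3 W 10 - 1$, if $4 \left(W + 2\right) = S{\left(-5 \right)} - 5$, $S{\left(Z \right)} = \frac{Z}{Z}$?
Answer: $-91$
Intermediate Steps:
$S{\left(Z \right)} = 1$
$W = -3$ ($W = -2 + \frac{1 - 5}{4} = -2 + \frac{1}{4} \left(-4\right) = -2 - 1 = -3$)
$1 \cdot 3 W 10 - 1 = 1 \cdot 3 \left(-3\right) 10 - 1 = 3 \left(-3\right) 10 + \left(4 - 5\right) = \left(-9\right) 10 - 1 = -90 - 1 = -91$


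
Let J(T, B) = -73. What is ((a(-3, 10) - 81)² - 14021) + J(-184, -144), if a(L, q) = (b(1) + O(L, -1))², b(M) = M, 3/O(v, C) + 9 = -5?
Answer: -293215079/38416 ≈ -7632.6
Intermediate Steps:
O(v, C) = -3/14 (O(v, C) = 3/(-9 - 5) = 3/(-14) = 3*(-1/14) = -3/14)
a(L, q) = 121/196 (a(L, q) = (1 - 3/14)² = (11/14)² = 121/196)
((a(-3, 10) - 81)² - 14021) + J(-184, -144) = ((121/196 - 81)² - 14021) - 73 = ((-15755/196)² - 14021) - 73 = (248220025/38416 - 14021) - 73 = -290410711/38416 - 73 = -293215079/38416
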